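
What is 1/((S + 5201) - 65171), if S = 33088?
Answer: -1/26882 ≈ -3.7200e-5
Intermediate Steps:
1/((S + 5201) - 65171) = 1/((33088 + 5201) - 65171) = 1/(38289 - 65171) = 1/(-26882) = -1/26882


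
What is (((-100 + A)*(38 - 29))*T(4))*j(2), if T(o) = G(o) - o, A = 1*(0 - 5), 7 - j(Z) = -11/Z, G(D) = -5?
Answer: 212625/2 ≈ 1.0631e+5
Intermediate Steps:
j(Z) = 7 + 11/Z (j(Z) = 7 - (-11)/Z = 7 + 11/Z)
A = -5 (A = 1*(-5) = -5)
T(o) = -5 - o
(((-100 + A)*(38 - 29))*T(4))*j(2) = (((-100 - 5)*(38 - 29))*(-5 - 1*4))*(7 + 11/2) = ((-105*9)*(-5 - 4))*(7 + 11*(½)) = (-945*(-9))*(7 + 11/2) = 8505*(25/2) = 212625/2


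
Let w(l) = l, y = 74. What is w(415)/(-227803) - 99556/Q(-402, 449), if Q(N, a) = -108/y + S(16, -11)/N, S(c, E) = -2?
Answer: 168664874726461/2464145051 ≈ 68448.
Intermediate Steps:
Q(N, a) = -54/37 - 2/N (Q(N, a) = -108/74 - 2/N = -108*1/74 - 2/N = -54/37 - 2/N)
w(415)/(-227803) - 99556/Q(-402, 449) = 415/(-227803) - 99556/(-54/37 - 2/(-402)) = 415*(-1/227803) - 99556/(-54/37 - 2*(-1/402)) = -415/227803 - 99556/(-54/37 + 1/201) = -415/227803 - 99556/(-10817/7437) = -415/227803 - 99556*(-7437/10817) = -415/227803 + 740397972/10817 = 168664874726461/2464145051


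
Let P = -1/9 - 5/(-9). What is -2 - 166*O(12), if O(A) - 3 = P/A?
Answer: -13666/27 ≈ -506.15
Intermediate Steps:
P = 4/9 (P = -1*⅑ - 5*(-⅑) = -⅑ + 5/9 = 4/9 ≈ 0.44444)
O(A) = 3 + 4/(9*A)
-2 - 166*O(12) = -2 - 166*(3 + (4/9)/12) = -2 - 166*(3 + (4/9)*(1/12)) = -2 - 166*(3 + 1/27) = -2 - 166*82/27 = -2 - 13612/27 = -13666/27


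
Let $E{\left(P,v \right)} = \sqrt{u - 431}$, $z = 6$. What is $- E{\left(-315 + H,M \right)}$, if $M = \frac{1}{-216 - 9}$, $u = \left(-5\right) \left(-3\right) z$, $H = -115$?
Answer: $- i \sqrt{341} \approx - 18.466 i$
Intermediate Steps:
$u = 90$ ($u = \left(-5\right) \left(-3\right) 6 = 15 \cdot 6 = 90$)
$M = - \frac{1}{225}$ ($M = \frac{1}{-225} = - \frac{1}{225} \approx -0.0044444$)
$E{\left(P,v \right)} = i \sqrt{341}$ ($E{\left(P,v \right)} = \sqrt{90 - 431} = \sqrt{-341} = i \sqrt{341}$)
$- E{\left(-315 + H,M \right)} = - i \sqrt{341}$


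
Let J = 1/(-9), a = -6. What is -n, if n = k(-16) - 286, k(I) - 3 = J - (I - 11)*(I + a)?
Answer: 7894/9 ≈ 877.11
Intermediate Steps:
J = -1/9 ≈ -0.11111
k(I) = 26/9 - (-11 + I)*(-6 + I) (k(I) = 3 + (-1/9 - (I - 11)*(I - 6)) = 3 + (-1/9 - (-11 + I)*(-6 + I)) = 26/9 - (-11 + I)*(-6 + I))
n = -7894/9 (n = (-568/9 - 1*(-16)**2 + 17*(-16)) - 286 = (-568/9 - 1*256 - 272) - 286 = (-568/9 - 256 - 272) - 286 = -5320/9 - 286 = -7894/9 ≈ -877.11)
-n = -1*(-7894/9) = 7894/9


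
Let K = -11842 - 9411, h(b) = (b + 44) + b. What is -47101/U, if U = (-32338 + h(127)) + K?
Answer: 47101/53293 ≈ 0.88381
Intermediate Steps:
h(b) = 44 + 2*b (h(b) = (44 + b) + b = 44 + 2*b)
K = -21253
U = -53293 (U = (-32338 + (44 + 2*127)) - 21253 = (-32338 + (44 + 254)) - 21253 = (-32338 + 298) - 21253 = -32040 - 21253 = -53293)
-47101/U = -47101/(-53293) = -47101*(-1/53293) = 47101/53293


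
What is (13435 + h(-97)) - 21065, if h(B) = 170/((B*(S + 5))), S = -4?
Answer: -740280/97 ≈ -7631.8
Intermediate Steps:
h(B) = 170/B (h(B) = 170/((B*(-4 + 5))) = 170/((B*1)) = 170/B)
(13435 + h(-97)) - 21065 = (13435 + 170/(-97)) - 21065 = (13435 + 170*(-1/97)) - 21065 = (13435 - 170/97) - 21065 = 1303025/97 - 21065 = -740280/97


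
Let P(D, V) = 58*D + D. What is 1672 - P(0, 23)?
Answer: 1672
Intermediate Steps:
P(D, V) = 59*D
1672 - P(0, 23) = 1672 - 59*0 = 1672 - 1*0 = 1672 + 0 = 1672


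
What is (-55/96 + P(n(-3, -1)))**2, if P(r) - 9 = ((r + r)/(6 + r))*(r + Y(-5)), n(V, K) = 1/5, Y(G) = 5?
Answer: 17000769769/221414400 ≈ 76.783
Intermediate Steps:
n(V, K) = 1/5
P(r) = 9 + 2*r*(5 + r)/(6 + r) (P(r) = 9 + ((r + r)/(6 + r))*(r + 5) = 9 + ((2*r)/(6 + r))*(5 + r) = 9 + (2*r/(6 + r))*(5 + r) = 9 + 2*r*(5 + r)/(6 + r))
(-55/96 + P(n(-3, -1)))**2 = (-55/96 + (54 + 2*(1/5)**2 + 19*(1/5))/(6 + 1/5))**2 = (-55*1/96 + (54 + 2*(1/25) + 19/5)/(31/5))**2 = (-55/96 + 5*(54 + 2/25 + 19/5)/31)**2 = (-55/96 + (5/31)*(1447/25))**2 = (-55/96 + 1447/155)**2 = (130387/14880)**2 = 17000769769/221414400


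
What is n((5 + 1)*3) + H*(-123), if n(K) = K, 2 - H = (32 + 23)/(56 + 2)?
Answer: -6459/58 ≈ -111.36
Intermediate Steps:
H = 61/58 (H = 2 - (32 + 23)/(56 + 2) = 2 - 55/58 = 61/58 ≈ 1.0517)
n((5 + 1)*3) + H*(-123) = (5 + 1)*3 + (61/58)*(-123) = 6*3 - 7503/58 = 18 - 7503/58 = -6459/58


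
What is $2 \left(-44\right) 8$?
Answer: $-704$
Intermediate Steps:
$2 \left(-44\right) 8 = \left(-88\right) 8 = -704$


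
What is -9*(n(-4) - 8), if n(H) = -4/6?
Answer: 78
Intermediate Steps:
n(H) = -⅔ (n(H) = -4*⅙ = -⅔)
-9*(n(-4) - 8) = -9*(-⅔ - 8) = -9*(-26/3) = 78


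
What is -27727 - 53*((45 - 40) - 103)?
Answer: -22533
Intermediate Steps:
-27727 - 53*((45 - 40) - 103) = -27727 - 53*(5 - 103) = -27727 - 53*(-98) = -27727 + 5194 = -22533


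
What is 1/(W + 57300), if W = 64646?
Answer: 1/121946 ≈ 8.2004e-6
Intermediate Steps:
1/(W + 57300) = 1/(64646 + 57300) = 1/121946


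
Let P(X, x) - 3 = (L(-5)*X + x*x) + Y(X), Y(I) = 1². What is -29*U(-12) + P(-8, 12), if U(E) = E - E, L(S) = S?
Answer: 188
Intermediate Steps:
Y(I) = 1
U(E) = 0
P(X, x) = 4 + x² - 5*X (P(X, x) = 3 + ((-5*X + x*x) + 1) = 3 + ((-5*X + x²) + 1) = 3 + ((x² - 5*X) + 1) = 3 + (1 + x² - 5*X) = 4 + x² - 5*X)
-29*U(-12) + P(-8, 12) = -29*0 + (4 + 12² - 5*(-8)) = 0 + (4 + 144 + 40) = 0 + 188 = 188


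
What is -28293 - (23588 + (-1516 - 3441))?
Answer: -46924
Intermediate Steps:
-28293 - (23588 + (-1516 - 3441)) = -28293 - (23588 - 4957) = -28293 - 1*18631 = -28293 - 18631 = -46924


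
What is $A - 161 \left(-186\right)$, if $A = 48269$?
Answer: $78215$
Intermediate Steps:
$A - 161 \left(-186\right) = 48269 - 161 \left(-186\right) = 48269 - -29946 = 48269 + 29946 = 78215$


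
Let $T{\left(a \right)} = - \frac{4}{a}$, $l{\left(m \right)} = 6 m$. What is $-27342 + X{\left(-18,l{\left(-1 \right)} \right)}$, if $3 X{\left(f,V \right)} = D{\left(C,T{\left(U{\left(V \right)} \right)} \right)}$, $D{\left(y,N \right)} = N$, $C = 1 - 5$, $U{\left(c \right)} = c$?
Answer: $- \frac{246076}{9} \approx -27342.0$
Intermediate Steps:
$C = -4$
$X{\left(f,V \right)} = - \frac{4}{3 V}$ ($X{\left(f,V \right)} = \frac{\left(-4\right) \frac{1}{V}}{3} = - \frac{4}{3 V}$)
$-27342 + X{\left(-18,l{\left(-1 \right)} \right)} = -27342 - \frac{4}{3 \cdot 6 \left(-1\right)} = -27342 - \frac{4}{3 \left(-6\right)} = -27342 - - \frac{2}{9} = -27342 + \frac{2}{9} = - \frac{246076}{9}$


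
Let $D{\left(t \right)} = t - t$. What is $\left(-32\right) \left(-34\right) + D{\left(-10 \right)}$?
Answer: $1088$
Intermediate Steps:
$D{\left(t \right)} = 0$
$\left(-32\right) \left(-34\right) + D{\left(-10 \right)} = \left(-32\right) \left(-34\right) + 0 = 1088 + 0 = 1088$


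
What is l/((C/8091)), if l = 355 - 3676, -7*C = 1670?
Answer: 188091477/1670 ≈ 1.1263e+5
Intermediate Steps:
C = -1670/7 (C = -⅐*1670 = -1670/7 ≈ -238.57)
l = -3321
l/((C/8091)) = -3321/((-1670/7/8091)) = -3321/((-1670/7*1/8091)) = -3321/(-1670/56637) = -3321*(-56637/1670) = 188091477/1670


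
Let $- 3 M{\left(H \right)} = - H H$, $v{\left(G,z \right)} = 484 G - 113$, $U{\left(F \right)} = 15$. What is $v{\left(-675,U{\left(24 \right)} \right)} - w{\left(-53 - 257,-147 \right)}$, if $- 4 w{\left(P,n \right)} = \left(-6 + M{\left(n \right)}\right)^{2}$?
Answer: $\frac{50489557}{4} \approx 1.2622 \cdot 10^{7}$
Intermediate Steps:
$v{\left(G,z \right)} = -113 + 484 G$
$M{\left(H \right)} = \frac{H^{2}}{3}$ ($M{\left(H \right)} = - \frac{\left(-1\right) H H}{3} = - \frac{\left(-1\right) H^{2}}{3} = \frac{H^{2}}{3}$)
$w{\left(P,n \right)} = - \frac{\left(-6 + \frac{n^{2}}{3}\right)^{2}}{4}$
$v{\left(-675,U{\left(24 \right)} \right)} - w{\left(-53 - 257,-147 \right)} = \left(-113 + 484 \left(-675\right)\right) - - \frac{\left(-18 + \left(-147\right)^{2}\right)^{2}}{36} = \left(-113 - 326700\right) - - \frac{\left(-18 + 21609\right)^{2}}{36} = -326813 - - \frac{21591^{2}}{36} = -326813 - \left(- \frac{1}{36}\right) 466171281 = -326813 - - \frac{51796809}{4} = -326813 + \frac{51796809}{4} = \frac{50489557}{4}$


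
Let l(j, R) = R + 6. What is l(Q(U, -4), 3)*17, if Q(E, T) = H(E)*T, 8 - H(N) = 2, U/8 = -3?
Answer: 153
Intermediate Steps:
U = -24 (U = 8*(-3) = -24)
H(N) = 6 (H(N) = 8 - 1*2 = 8 - 2 = 6)
Q(E, T) = 6*T
l(j, R) = 6 + R
l(Q(U, -4), 3)*17 = (6 + 3)*17 = 9*17 = 153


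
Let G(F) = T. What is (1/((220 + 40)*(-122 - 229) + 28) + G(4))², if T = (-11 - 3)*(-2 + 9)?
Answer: 79936778103169/8323277824 ≈ 9604.0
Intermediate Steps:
T = -98 (T = -14*7 = -98)
G(F) = -98
(1/((220 + 40)*(-122 - 229) + 28) + G(4))² = (1/((220 + 40)*(-122 - 229) + 28) - 98)² = (1/(260*(-351) + 28) - 98)² = (1/(-91260 + 28) - 98)² = (1/(-91232) - 98)² = (-1/91232 - 98)² = (-8940737/91232)² = 79936778103169/8323277824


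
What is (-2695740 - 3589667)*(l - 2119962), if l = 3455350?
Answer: -8393457082916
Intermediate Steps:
(-2695740 - 3589667)*(l - 2119962) = (-2695740 - 3589667)*(3455350 - 2119962) = -6285407*1335388 = -8393457082916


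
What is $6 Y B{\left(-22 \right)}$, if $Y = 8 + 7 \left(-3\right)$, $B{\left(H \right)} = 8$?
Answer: $-624$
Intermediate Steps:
$Y = -13$ ($Y = 8 - 21 = -13$)
$6 Y B{\left(-22 \right)} = 6 \left(-13\right) 8 = \left(-78\right) 8 = -624$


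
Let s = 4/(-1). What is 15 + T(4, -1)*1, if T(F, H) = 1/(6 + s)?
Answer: 31/2 ≈ 15.500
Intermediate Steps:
s = -4 (s = 4*(-1) = -4)
T(F, H) = ½ (T(F, H) = 1/(6 - 4) = 1/2 = ½)
15 + T(4, -1)*1 = 15 + (½)*1 = 15 + ½ = 31/2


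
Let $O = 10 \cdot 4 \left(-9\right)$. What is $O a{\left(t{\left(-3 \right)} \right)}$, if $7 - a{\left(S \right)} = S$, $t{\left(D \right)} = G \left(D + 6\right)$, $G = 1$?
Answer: $-1440$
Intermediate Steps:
$t{\left(D \right)} = 6 + D$ ($t{\left(D \right)} = 1 \left(D + 6\right) = 1 \left(6 + D\right) = 6 + D$)
$a{\left(S \right)} = 7 - S$
$O = -360$ ($O = 40 \left(-9\right) = -360$)
$O a{\left(t{\left(-3 \right)} \right)} = - 360 \left(7 - \left(6 - 3\right)\right) = - 360 \left(7 - 3\right) = \left(-360\right) 4 = -1440$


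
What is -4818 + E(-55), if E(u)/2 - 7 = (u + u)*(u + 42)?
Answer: -1944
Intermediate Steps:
E(u) = 14 + 4*u*(42 + u) (E(u) = 14 + 2*((u + u)*(u + 42)) = 14 + 2*((2*u)*(42 + u)) = 14 + 2*(2*u*(42 + u)) = 14 + 4*u*(42 + u))
-4818 + E(-55) = -4818 + (14 + 4*(-55)² + 168*(-55)) = -4818 + (14 + 4*3025 - 9240) = -4818 + (14 + 12100 - 9240) = -4818 + 2874 = -1944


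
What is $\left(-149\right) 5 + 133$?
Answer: $-612$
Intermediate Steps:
$\left(-149\right) 5 + 133 = -745 + 133 = -612$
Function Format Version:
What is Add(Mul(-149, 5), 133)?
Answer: -612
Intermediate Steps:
Add(Mul(-149, 5), 133) = Add(-745, 133) = -612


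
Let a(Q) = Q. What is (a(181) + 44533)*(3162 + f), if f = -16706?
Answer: -605606416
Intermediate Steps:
(a(181) + 44533)*(3162 + f) = (181 + 44533)*(3162 - 16706) = 44714*(-13544) = -605606416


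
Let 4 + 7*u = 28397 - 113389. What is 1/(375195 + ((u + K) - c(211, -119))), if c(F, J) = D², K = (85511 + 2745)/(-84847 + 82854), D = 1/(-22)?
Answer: 6752284/2451136008549 ≈ 2.7548e-6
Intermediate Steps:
D = -1/22 ≈ -0.045455
u = -84996/7 (u = -4/7 + (28397 - 113389)/7 = -4/7 + (⅐)*(-84992) = -4/7 - 84992/7 = -84996/7 ≈ -12142.)
K = -88256/1993 (K = 88256/(-1993) = 88256*(-1/1993) = -88256/1993 ≈ -44.283)
c(F, J) = 1/484 (c(F, J) = (-1/22)² = 1/484)
1/(375195 + ((u + K) - c(211, -119))) = 1/(375195 + ((-84996/7 - 88256/1993) - 1*1/484)) = 1/(375195 + (-170014820/13951 - 1/484)) = 1/(375195 - 82287186831/6752284) = 1/(2451136008549/6752284) = 6752284/2451136008549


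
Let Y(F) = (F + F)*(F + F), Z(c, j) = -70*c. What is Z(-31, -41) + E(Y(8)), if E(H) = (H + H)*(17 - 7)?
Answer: 7290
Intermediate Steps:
Y(F) = 4*F² (Y(F) = (2*F)*(2*F) = 4*F²)
E(H) = 20*H (E(H) = (2*H)*10 = 20*H)
Z(-31, -41) + E(Y(8)) = -70*(-31) + 20*(4*8²) = 2170 + 20*(4*64) = 2170 + 20*256 = 2170 + 5120 = 7290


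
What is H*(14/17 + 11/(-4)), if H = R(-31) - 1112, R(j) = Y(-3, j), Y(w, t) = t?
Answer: 149733/68 ≈ 2202.0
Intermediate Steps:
R(j) = j
H = -1143 (H = -31 - 1112 = -1143)
H*(14/17 + 11/(-4)) = -1143*(14/17 + 11/(-4)) = -1143*(14*(1/17) + 11*(-¼)) = -1143*(14/17 - 11/4) = -1143*(-131/68) = 149733/68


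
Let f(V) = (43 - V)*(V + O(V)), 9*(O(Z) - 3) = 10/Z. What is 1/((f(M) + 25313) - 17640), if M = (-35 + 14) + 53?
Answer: 144/1160407 ≈ 0.00012409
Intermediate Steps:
O(Z) = 3 + 10/(9*Z) (O(Z) = 3 + (10/Z)/9 = 3 + 10/(9*Z))
M = 32 (M = -21 + 53 = 32)
f(V) = (43 - V)*(3 + V + 10/(9*V)) (f(V) = (43 - V)*(V + (3 + 10/(9*V))) = (43 - V)*(3 + V + 10/(9*V)))
1/((f(M) + 25313) - 17640) = 1/(((1151/9 - 1*32² + 40*32 + (430/9)/32) + 25313) - 17640) = 1/(((1151/9 - 1*1024 + 1280 + (430/9)*(1/32)) + 25313) - 17640) = 1/(((1151/9 - 1024 + 1280 + 215/144) + 25313) - 17640) = 1/((55495/144 + 25313) - 17640) = 1/(3700567/144 - 17640) = 1/(1160407/144) = 144/1160407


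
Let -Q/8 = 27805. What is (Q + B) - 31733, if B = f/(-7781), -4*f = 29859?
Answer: -7910850593/31124 ≈ -2.5417e+5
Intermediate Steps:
f = -29859/4 (f = -¼*29859 = -29859/4 ≈ -7464.8)
Q = -222440 (Q = -8*27805 = -222440)
B = 29859/31124 (B = -29859/4/(-7781) = -29859/4*(-1/7781) = 29859/31124 ≈ 0.95936)
(Q + B) - 31733 = (-222440 + 29859/31124) - 31733 = -6923192701/31124 - 31733 = -7910850593/31124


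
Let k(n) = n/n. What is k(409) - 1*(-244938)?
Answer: 244939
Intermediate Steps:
k(n) = 1
k(409) - 1*(-244938) = 1 - 1*(-244938) = 1 + 244938 = 244939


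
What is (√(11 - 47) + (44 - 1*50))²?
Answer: -72*I ≈ -72.0*I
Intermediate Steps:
(√(11 - 47) + (44 - 1*50))² = (√(-36) + (44 - 50))² = (6*I - 6)² = (-6 + 6*I)²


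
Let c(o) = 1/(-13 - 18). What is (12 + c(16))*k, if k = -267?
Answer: -99057/31 ≈ -3195.4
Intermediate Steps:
c(o) = -1/31 (c(o) = 1/(-31) = -1/31)
(12 + c(16))*k = (12 - 1/31)*(-267) = (371/31)*(-267) = -99057/31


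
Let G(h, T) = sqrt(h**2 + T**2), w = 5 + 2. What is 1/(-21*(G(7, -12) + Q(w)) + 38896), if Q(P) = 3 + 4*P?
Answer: 38245/1462594912 + 21*sqrt(193)/1462594912 ≈ 2.6348e-5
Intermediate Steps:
w = 7
G(h, T) = sqrt(T**2 + h**2)
1/(-21*(G(7, -12) + Q(w)) + 38896) = 1/(-21*(sqrt((-12)**2 + 7**2) + (3 + 4*7)) + 38896) = 1/(-21*(sqrt(144 + 49) + (3 + 28)) + 38896) = 1/(-21*(sqrt(193) + 31) + 38896) = 1/(-21*(31 + sqrt(193)) + 38896) = 1/((-651 - 21*sqrt(193)) + 38896) = 1/(38245 - 21*sqrt(193))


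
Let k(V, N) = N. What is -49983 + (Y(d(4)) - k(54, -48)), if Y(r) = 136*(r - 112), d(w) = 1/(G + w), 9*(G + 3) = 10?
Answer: -1236949/19 ≈ -65103.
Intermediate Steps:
G = -17/9 (G = -3 + (⅑)*10 = -3 + 10/9 = -17/9 ≈ -1.8889)
d(w) = 1/(-17/9 + w)
Y(r) = -15232 + 136*r (Y(r) = 136*(-112 + r) = -15232 + 136*r)
-49983 + (Y(d(4)) - k(54, -48)) = -49983 + ((-15232 + 136*(9/(-17 + 9*4))) - 1*(-48)) = -49983 + ((-15232 + 136*(9/(-17 + 36))) + 48) = -49983 + ((-15232 + 136*(9/19)) + 48) = -49983 + ((-15232 + 1224/19) + 48) = -49983 + (-288184/19 + 48) = -49983 - 287272/19 = -1236949/19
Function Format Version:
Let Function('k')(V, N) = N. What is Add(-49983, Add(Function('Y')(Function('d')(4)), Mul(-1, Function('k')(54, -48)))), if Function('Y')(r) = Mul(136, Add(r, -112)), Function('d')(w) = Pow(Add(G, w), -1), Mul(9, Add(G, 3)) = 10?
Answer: Rational(-1236949, 19) ≈ -65103.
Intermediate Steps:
G = Rational(-17, 9) (G = Add(-3, Mul(Rational(1, 9), 10)) = Add(-3, Rational(10, 9)) = Rational(-17, 9) ≈ -1.8889)
Function('d')(w) = Pow(Add(Rational(-17, 9), w), -1)
Function('Y')(r) = Add(-15232, Mul(136, r)) (Function('Y')(r) = Mul(136, Add(-112, r)) = Add(-15232, Mul(136, r)))
Add(-49983, Add(Function('Y')(Function('d')(4)), Mul(-1, Function('k')(54, -48)))) = Add(-49983, Add(Add(-15232, Mul(136, Mul(9, Pow(Add(-17, Mul(9, 4)), -1)))), Mul(-1, -48))) = Add(-49983, Add(Add(-15232, Mul(136, Mul(9, Pow(Add(-17, 36), -1)))), 48)) = Add(-49983, Add(Add(-15232, Mul(136, Mul(9, Pow(19, -1)))), 48)) = Add(-49983, Add(Add(-15232, Mul(136, Mul(9, Rational(1, 19)))), 48)) = Add(-49983, Add(Add(-15232, Mul(136, Rational(9, 19))), 48)) = Add(-49983, Add(Add(-15232, Rational(1224, 19)), 48)) = Add(-49983, Add(Rational(-288184, 19), 48)) = Add(-49983, Rational(-287272, 19)) = Rational(-1236949, 19)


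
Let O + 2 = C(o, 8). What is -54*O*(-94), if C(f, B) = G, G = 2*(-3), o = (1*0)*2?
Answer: -40608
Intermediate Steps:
o = 0 (o = 0*2 = 0)
G = -6
C(f, B) = -6
O = -8 (O = -2 - 6 = -8)
-54*O*(-94) = -54*(-8)*(-94) = 432*(-94) = -40608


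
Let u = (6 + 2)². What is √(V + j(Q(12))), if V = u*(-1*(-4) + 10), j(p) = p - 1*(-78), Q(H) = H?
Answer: √986 ≈ 31.401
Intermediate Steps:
u = 64 (u = 8² = 64)
j(p) = 78 + p (j(p) = p + 78 = 78 + p)
V = 896 (V = 64*(-1*(-4) + 10) = 64*(4 + 10) = 64*14 = 896)
√(V + j(Q(12))) = √(896 + (78 + 12)) = √(896 + 90) = √986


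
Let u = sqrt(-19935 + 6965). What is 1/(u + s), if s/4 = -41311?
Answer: -82622/13652796253 - I*sqrt(12970)/27305592506 ≈ -6.0517e-6 - 4.1708e-9*I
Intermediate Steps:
s = -165244 (s = 4*(-41311) = -165244)
u = I*sqrt(12970) (u = sqrt(-12970) = I*sqrt(12970) ≈ 113.89*I)
1/(u + s) = 1/(I*sqrt(12970) - 165244) = 1/(-165244 + I*sqrt(12970))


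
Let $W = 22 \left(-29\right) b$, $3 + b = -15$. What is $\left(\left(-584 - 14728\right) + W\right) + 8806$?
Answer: $4978$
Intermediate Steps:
$b = -18$ ($b = -3 - 15 = -18$)
$W = 11484$ ($W = 22 \left(-29\right) \left(-18\right) = \left(-638\right) \left(-18\right) = 11484$)
$\left(\left(-584 - 14728\right) + W\right) + 8806 = \left(\left(-584 - 14728\right) + 11484\right) + 8806 = \left(-15312 + 11484\right) + 8806 = -3828 + 8806 = 4978$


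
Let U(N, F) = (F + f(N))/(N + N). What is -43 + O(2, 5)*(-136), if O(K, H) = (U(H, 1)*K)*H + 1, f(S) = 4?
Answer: -859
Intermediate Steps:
U(N, F) = (4 + F)/(2*N) (U(N, F) = (F + 4)/(N + N) = (4 + F)/((2*N)) = (4 + F)*(1/(2*N)) = (4 + F)/(2*N))
O(K, H) = 1 + 5*K/2 (O(K, H) = (((4 + 1)/(2*H))*K)*H + 1 = (((½)*5/H)*K)*H + 1 = ((5/(2*H))*K)*H + 1 = (5*K/(2*H))*H + 1 = 5*K/2 + 1 = 1 + 5*K/2)
-43 + O(2, 5)*(-136) = -43 + (1 + (5/2)*2)*(-136) = -43 + (1 + 5)*(-136) = -43 + 6*(-136) = -43 - 816 = -859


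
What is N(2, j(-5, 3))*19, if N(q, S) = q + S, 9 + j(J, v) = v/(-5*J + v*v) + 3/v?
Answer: -3819/34 ≈ -112.32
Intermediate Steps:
j(J, v) = -9 + 3/v + v/(v² - 5*J) (j(J, v) = -9 + (v/(-5*J + v*v) + 3/v) = -9 + (v/(-5*J + v²) + 3/v) = -9 + (v/(v² - 5*J) + 3/v) = -9 + (3/v + v/(v² - 5*J)) = -9 + 3/v + v/(v² - 5*J))
N(q, S) = S + q
N(2, j(-5, 3))*19 = ((-4*3² + 9*3³ + 15*(-5) - 45*(-5)*3)/(3*(-1*3² + 5*(-5))) + 2)*19 = ((-4*9 + 9*27 - 75 + 675)/(3*(-1*9 - 25)) + 2)*19 = ((-36 + 243 - 75 + 675)/(3*(-9 - 25)) + 2)*19 = ((⅓)*807/(-34) + 2)*19 = ((⅓)*(-1/34)*807 + 2)*19 = (-269/34 + 2)*19 = -201/34*19 = -3819/34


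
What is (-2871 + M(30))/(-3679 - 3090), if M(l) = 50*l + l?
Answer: 1341/6769 ≈ 0.19811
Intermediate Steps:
M(l) = 51*l
(-2871 + M(30))/(-3679 - 3090) = (-2871 + 51*30)/(-3679 - 3090) = (-2871 + 1530)/(-6769) = -1341*(-1/6769) = 1341/6769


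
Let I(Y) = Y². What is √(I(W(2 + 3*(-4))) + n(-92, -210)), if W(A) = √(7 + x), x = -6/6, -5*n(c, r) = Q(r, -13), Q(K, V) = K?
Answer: 4*√3 ≈ 6.9282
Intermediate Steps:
n(c, r) = -r/5
x = -1 (x = -6*⅙ = -1)
W(A) = √6 (W(A) = √(7 - 1) = √6)
√(I(W(2 + 3*(-4))) + n(-92, -210)) = √((√6)² - ⅕*(-210)) = √(6 + 42) = √48 = 4*√3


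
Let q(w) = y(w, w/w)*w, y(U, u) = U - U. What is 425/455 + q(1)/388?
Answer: 85/91 ≈ 0.93407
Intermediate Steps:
y(U, u) = 0
q(w) = 0 (q(w) = 0*w = 0)
425/455 + q(1)/388 = 425/455 + 0/388 = 425*(1/455) + 0*(1/388) = 85/91 + 0 = 85/91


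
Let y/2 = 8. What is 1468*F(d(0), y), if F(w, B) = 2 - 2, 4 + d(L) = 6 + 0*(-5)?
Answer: 0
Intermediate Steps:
y = 16 (y = 2*8 = 16)
d(L) = 2 (d(L) = -4 + (6 + 0*(-5)) = -4 + (6 + 0) = -4 + 6 = 2)
F(w, B) = 0
1468*F(d(0), y) = 1468*0 = 0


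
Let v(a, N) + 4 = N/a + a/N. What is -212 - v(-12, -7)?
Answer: -17665/84 ≈ -210.30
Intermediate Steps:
v(a, N) = -4 + N/a + a/N (v(a, N) = -4 + (N/a + a/N) = -4 + N/a + a/N)
-212 - v(-12, -7) = -212 - (-4 - 7/(-12) - 12/(-7)) = -212 - (-4 - 7*(-1/12) - 12*(-1/7)) = -212 - (-4 + 7/12 + 12/7) = -212 - 1*(-143/84) = -212 + 143/84 = -17665/84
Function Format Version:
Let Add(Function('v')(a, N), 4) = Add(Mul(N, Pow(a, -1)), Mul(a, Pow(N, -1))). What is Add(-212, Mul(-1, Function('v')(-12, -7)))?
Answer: Rational(-17665, 84) ≈ -210.30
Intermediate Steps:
Function('v')(a, N) = Add(-4, Mul(N, Pow(a, -1)), Mul(a, Pow(N, -1))) (Function('v')(a, N) = Add(-4, Add(Mul(N, Pow(a, -1)), Mul(a, Pow(N, -1)))) = Add(-4, Mul(N, Pow(a, -1)), Mul(a, Pow(N, -1))))
Add(-212, Mul(-1, Function('v')(-12, -7))) = Add(-212, Mul(-1, Add(-4, Mul(-7, Pow(-12, -1)), Mul(-12, Pow(-7, -1))))) = Add(-212, Mul(-1, Add(-4, Mul(-7, Rational(-1, 12)), Mul(-12, Rational(-1, 7))))) = Add(-212, Mul(-1, Add(-4, Rational(7, 12), Rational(12, 7)))) = Add(-212, Mul(-1, Rational(-143, 84))) = Add(-212, Rational(143, 84)) = Rational(-17665, 84)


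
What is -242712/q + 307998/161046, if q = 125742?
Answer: -3328817/187502279 ≈ -0.017753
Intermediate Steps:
-242712/q + 307998/161046 = -242712/125742 + 307998/161046 = -242712*1/125742 + 307998*(1/161046) = -40452/20957 + 17111/8947 = -3328817/187502279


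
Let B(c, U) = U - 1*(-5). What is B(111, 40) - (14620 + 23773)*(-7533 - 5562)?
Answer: 502756380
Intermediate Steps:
B(c, U) = 5 + U (B(c, U) = U + 5 = 5 + U)
B(111, 40) - (14620 + 23773)*(-7533 - 5562) = (5 + 40) - (14620 + 23773)*(-7533 - 5562) = 45 - 38393*(-13095) = 45 - 1*(-502756335) = 45 + 502756335 = 502756380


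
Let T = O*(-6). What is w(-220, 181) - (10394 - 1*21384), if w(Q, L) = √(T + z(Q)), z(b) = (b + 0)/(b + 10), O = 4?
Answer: 10990 + I*√10122/21 ≈ 10990.0 + 4.7909*I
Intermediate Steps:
z(b) = b/(10 + b)
T = -24 (T = 4*(-6) = -24)
w(Q, L) = √(-24 + Q/(10 + Q))
w(-220, 181) - (10394 - 1*21384) = √((-240 - 23*(-220))/(10 - 220)) - (10394 - 1*21384) = √((-240 + 5060)/(-210)) - (10394 - 21384) = √(-1/210*4820) - 1*(-10990) = √(-482/21) + 10990 = I*√10122/21 + 10990 = 10990 + I*√10122/21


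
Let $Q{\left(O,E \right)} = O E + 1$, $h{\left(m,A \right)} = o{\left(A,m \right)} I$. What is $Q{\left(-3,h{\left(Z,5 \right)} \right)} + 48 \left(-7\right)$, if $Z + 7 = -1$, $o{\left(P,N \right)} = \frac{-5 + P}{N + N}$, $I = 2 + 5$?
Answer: $-335$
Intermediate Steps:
$I = 7$
$o{\left(P,N \right)} = \frac{-5 + P}{2 N}$
$Z = -8$ ($Z = -7 - 1 = -8$)
$h{\left(m,A \right)} = \frac{7 \left(-5 + A\right)}{2 m}$ ($h{\left(m,A \right)} = \frac{-5 + A}{2 m} 7 = \frac{7 \left(-5 + A\right)}{2 m}$)
$Q{\left(O,E \right)} = 1 + E O$ ($Q{\left(O,E \right)} = E O + 1 = 1 + E O$)
$Q{\left(-3,h{\left(Z,5 \right)} \right)} + 48 \left(-7\right) = \left(1 + \frac{7 \left(-5 + 5\right)}{2 \left(-8\right)} \left(-3\right)\right) + 48 \left(-7\right) = \left(1 + \frac{7}{2} \left(- \frac{1}{8}\right) 0 \left(-3\right)\right) - 336 = \left(1 + 0 \left(-3\right)\right) - 336 = \left(1 + 0\right) - 336 = 1 - 336 = -335$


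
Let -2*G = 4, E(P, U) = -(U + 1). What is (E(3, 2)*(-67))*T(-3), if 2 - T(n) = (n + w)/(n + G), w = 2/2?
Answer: 1608/5 ≈ 321.60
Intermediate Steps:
E(P, U) = -1 - U (E(P, U) = -(1 + U) = -1 - U)
G = -2 (G = -½*4 = -2)
w = 1 (w = 2*(½) = 1)
T(n) = 2 - (1 + n)/(-2 + n) (T(n) = 2 - (n + 1)/(n - 2) = 2 - (1 + n)/(-2 + n))
(E(3, 2)*(-67))*T(-3) = ((-1 - 1*2)*(-67))*((-5 - 3)/(-2 - 3)) = ((-1 - 2)*(-67))*(-8/(-5)) = (-3*(-67))*(-⅕*(-8)) = 201*(8/5) = 1608/5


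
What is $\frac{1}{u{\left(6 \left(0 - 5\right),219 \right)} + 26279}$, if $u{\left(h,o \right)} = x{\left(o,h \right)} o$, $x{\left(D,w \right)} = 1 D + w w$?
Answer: $\frac{1}{271340} \approx 3.6854 \cdot 10^{-6}$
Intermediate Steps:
$x{\left(D,w \right)} = D + w^{2}$
$u{\left(h,o \right)} = o \left(o + h^{2}\right)$ ($u{\left(h,o \right)} = \left(o + h^{2}\right) o = o \left(o + h^{2}\right)$)
$\frac{1}{u{\left(6 \left(0 - 5\right),219 \right)} + 26279} = \frac{1}{219 \left(219 + \left(6 \left(0 - 5\right)\right)^{2}\right) + 26279} = \frac{1}{219 \left(219 + \left(6 \left(-5\right)\right)^{2}\right) + 26279} = \frac{1}{219 \left(219 + \left(-30\right)^{2}\right) + 26279} = \frac{1}{219 \left(219 + 900\right) + 26279} = \frac{1}{219 \cdot 1119 + 26279} = \frac{1}{245061 + 26279} = \frac{1}{271340}$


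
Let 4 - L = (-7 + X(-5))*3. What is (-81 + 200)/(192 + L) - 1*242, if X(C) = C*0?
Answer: -7485/31 ≈ -241.45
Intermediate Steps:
X(C) = 0
L = 25 (L = 4 - (-7 + 0)*3 = 4 - (-7)*3 = 4 - 1*(-21) = 4 + 21 = 25)
(-81 + 200)/(192 + L) - 1*242 = (-81 + 200)/(192 + 25) - 1*242 = 119/217 - 242 = 119*(1/217) - 242 = 17/31 - 242 = -7485/31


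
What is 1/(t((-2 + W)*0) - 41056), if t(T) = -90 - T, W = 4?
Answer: -1/41146 ≈ -2.4304e-5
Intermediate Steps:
1/(t((-2 + W)*0) - 41056) = 1/((-90 - (-2 + 4)*0) - 41056) = 1/((-90 - 2*0) - 41056) = 1/((-90 - 1*0) - 41056) = 1/((-90 + 0) - 41056) = 1/(-90 - 41056) = 1/(-41146) = -1/41146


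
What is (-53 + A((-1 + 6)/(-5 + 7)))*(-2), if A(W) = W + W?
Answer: 96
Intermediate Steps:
A(W) = 2*W
(-53 + A((-1 + 6)/(-5 + 7)))*(-2) = (-53 + 2*((-1 + 6)/(-5 + 7)))*(-2) = (-53 + 2*(5/2))*(-2) = (-53 + 5)*(-2) = -48*(-2) = 96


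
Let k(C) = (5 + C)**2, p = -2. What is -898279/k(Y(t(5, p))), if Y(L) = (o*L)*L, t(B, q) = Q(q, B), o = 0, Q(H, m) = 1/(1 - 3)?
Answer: -898279/25 ≈ -35931.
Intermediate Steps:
Q(H, m) = -1/2 (Q(H, m) = 1/(-2) = -1/2)
t(B, q) = -1/2
Y(L) = 0 (Y(L) = (0*L)*L = 0*L = 0)
-898279/k(Y(t(5, p))) = -898279/(5 + 0)**2 = -898279/(5**2) = -898279/25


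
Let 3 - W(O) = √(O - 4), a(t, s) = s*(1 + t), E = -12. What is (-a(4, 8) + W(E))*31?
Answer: -1147 - 124*I ≈ -1147.0 - 124.0*I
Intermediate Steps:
W(O) = 3 - √(-4 + O) (W(O) = 3 - √(O - 4) = 3 - √(-4 + O))
(-a(4, 8) + W(E))*31 = (-8*(1 + 4) + (3 - √(-4 - 12)))*31 = (-8*5 + (3 - √(-16)))*31 = (-1*40 + (3 - 4*I))*31 = (-40 + (3 - 4*I))*31 = (-37 - 4*I)*31 = -1147 - 124*I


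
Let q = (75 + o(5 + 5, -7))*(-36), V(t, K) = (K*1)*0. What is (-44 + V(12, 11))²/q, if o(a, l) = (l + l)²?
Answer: -484/2439 ≈ -0.19844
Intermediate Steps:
o(a, l) = 4*l² (o(a, l) = (2*l)² = 4*l²)
V(t, K) = 0 (V(t, K) = K*0 = 0)
q = -9756 (q = (75 + 4*(-7)²)*(-36) = (75 + 4*49)*(-36) = (75 + 196)*(-36) = 271*(-36) = -9756)
(-44 + V(12, 11))²/q = (-44 + 0)²/(-9756) = (-44)²*(-1/9756) = 1936*(-1/9756) = -484/2439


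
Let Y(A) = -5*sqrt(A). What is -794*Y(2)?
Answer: 3970*sqrt(2) ≈ 5614.4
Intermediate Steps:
-794*Y(2) = -(-3970)*sqrt(2) = 3970*sqrt(2)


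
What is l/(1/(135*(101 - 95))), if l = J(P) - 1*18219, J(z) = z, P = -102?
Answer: -14840010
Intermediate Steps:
l = -18321 (l = -102 - 1*18219 = -102 - 18219 = -18321)
l/(1/(135*(101 - 95))) = -18321*135*(101 - 95) = -18321*135*6 = -18321/(1/810) = -18321/1/810 = -18321*810 = -14840010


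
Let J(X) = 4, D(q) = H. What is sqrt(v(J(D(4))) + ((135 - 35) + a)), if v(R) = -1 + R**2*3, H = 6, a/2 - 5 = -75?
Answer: sqrt(7) ≈ 2.6458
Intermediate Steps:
a = -140 (a = 10 + 2*(-75) = 10 - 150 = -140)
D(q) = 6
v(R) = -1 + 3*R**2
sqrt(v(J(D(4))) + ((135 - 35) + a)) = sqrt((-1 + 3*4**2) + ((135 - 35) - 140)) = sqrt((-1 + 3*16) + (100 - 140)) = sqrt((-1 + 48) - 40) = sqrt(47 - 40) = sqrt(7)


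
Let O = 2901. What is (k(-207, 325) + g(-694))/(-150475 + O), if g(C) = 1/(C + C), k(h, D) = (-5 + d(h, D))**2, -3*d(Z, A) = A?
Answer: -160452791/1843494408 ≈ -0.087037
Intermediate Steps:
d(Z, A) = -A/3
k(h, D) = (-5 - D/3)**2
g(C) = 1/(2*C)
(k(-207, 325) + g(-694))/(-150475 + O) = ((15 + 325)**2/9 + (1/2)/(-694))/(-150475 + 2901) = ((1/9)*340**2 + (1/2)*(-1/694))/(-147574) = ((1/9)*115600 - 1/1388)*(-1/147574) = (115600/9 - 1/1388)*(-1/147574) = (160452791/12492)*(-1/147574) = -160452791/1843494408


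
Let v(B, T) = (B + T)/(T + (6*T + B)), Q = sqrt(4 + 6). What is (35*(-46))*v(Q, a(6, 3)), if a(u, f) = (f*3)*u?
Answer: -16423610/71437 - 260820*sqrt(10)/71437 ≈ -241.45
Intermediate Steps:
Q = sqrt(10) ≈ 3.1623
a(u, f) = 3*f*u (a(u, f) = (3*f)*u = 3*f*u)
v(B, T) = (B + T)/(B + 7*T) (v(B, T) = (B + T)/(T + (B + 6*T)) = (B + T)/(B + 7*T))
(35*(-46))*v(Q, a(6, 3)) = (35*(-46))*((sqrt(10) + 3*3*6)/(sqrt(10) + 7*(3*3*6))) = -1610*(sqrt(10) + 54)/(sqrt(10) + 7*54) = -1610*(54 + sqrt(10))/(sqrt(10) + 378) = -1610*(54 + sqrt(10))/(378 + sqrt(10))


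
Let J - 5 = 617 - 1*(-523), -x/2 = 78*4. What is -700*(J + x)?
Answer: -364700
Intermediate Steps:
x = -624 (x = -156*4 = -2*312 = -624)
J = 1145 (J = 5 + (617 - 1*(-523)) = 5 + (617 + 523) = 5 + 1140 = 1145)
-700*(J + x) = -700*(1145 - 624) = -700*521 = -364700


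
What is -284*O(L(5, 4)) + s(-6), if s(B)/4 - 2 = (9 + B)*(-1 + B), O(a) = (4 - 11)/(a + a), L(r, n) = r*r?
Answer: -906/25 ≈ -36.240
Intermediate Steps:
L(r, n) = r²
O(a) = -7/(2*a) (O(a) = -7*1/(2*a) = -7/(2*a))
s(B) = 8 + 4*(-1 + B)*(9 + B) (s(B) = 8 + 4*((9 + B)*(-1 + B)) = 8 + 4*((-1 + B)*(9 + B)) = 8 + 4*(-1 + B)*(9 + B))
-284*O(L(5, 4)) + s(-6) = -(-994)/(5²) + (-28 + 4*(-6)² + 32*(-6)) = -(-994)/25 + (-28 + 4*36 - 192) = -(-994)/25 + (-28 + 144 - 192) = -284*(-7/50) - 76 = 994/25 - 76 = -906/25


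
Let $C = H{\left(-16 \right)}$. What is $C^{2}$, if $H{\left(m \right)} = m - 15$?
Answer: $961$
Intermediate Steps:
$H{\left(m \right)} = -15 + m$
$C = -31$ ($C = -15 - 16 = -31$)
$C^{2} = \left(-31\right)^{2} = 961$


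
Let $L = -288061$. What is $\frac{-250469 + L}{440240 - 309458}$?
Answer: $- \frac{89755}{21797} \approx -4.1178$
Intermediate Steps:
$\frac{-250469 + L}{440240 - 309458} = \frac{-250469 - 288061}{440240 - 309458} = - \frac{538530}{130782} = \left(-538530\right) \frac{1}{130782} = - \frac{89755}{21797}$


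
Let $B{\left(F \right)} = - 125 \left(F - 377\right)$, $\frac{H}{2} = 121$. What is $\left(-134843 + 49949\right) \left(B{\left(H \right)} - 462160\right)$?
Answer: $37802024790$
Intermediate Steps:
$H = 242$ ($H = 2 \cdot 121 = 242$)
$B{\left(F \right)} = 47125 - 125 F$ ($B{\left(F \right)} = - 125 \left(-377 + F\right) = 47125 - 125 F$)
$\left(-134843 + 49949\right) \left(B{\left(H \right)} - 462160\right) = \left(-134843 + 49949\right) \left(\left(47125 - 30250\right) - 462160\right) = - 84894 \left(\left(47125 - 30250\right) - 462160\right) = - 84894 \left(16875 - 462160\right) = \left(-84894\right) \left(-445285\right) = 37802024790$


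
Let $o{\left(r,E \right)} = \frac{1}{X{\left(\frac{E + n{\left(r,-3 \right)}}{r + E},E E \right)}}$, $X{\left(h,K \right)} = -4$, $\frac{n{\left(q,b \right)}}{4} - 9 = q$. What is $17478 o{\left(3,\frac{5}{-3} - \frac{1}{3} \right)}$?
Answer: $- \frac{8739}{2} \approx -4369.5$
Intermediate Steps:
$n{\left(q,b \right)} = 36 + 4 q$
$o{\left(r,E \right)} = - \frac{1}{4}$ ($o{\left(r,E \right)} = \frac{1}{-4} = - \frac{1}{4}$)
$17478 o{\left(3,\frac{5}{-3} - \frac{1}{3} \right)} = 17478 \left(- \frac{1}{4}\right) = - \frac{8739}{2}$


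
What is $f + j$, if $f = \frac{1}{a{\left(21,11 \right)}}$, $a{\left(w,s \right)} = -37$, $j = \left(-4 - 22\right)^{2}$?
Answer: $\frac{25011}{37} \approx 675.97$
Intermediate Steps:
$j = 676$ ($j = \left(-26\right)^{2} = 676$)
$f = - \frac{1}{37}$ ($f = \frac{1}{-37} = - \frac{1}{37} \approx -0.027027$)
$f + j = - \frac{1}{37} + 676 = \frac{25011}{37}$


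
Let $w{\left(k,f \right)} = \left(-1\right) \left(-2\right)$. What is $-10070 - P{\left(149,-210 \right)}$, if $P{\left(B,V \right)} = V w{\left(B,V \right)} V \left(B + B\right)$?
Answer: $-26293670$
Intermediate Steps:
$w{\left(k,f \right)} = 2$
$P{\left(B,V \right)} = 4 B V^{2}$ ($P{\left(B,V \right)} = V 2 V \left(B + B\right) = 2 V V 2 B = 2 V 2 B V = 4 B V^{2}$)
$-10070 - P{\left(149,-210 \right)} = -10070 - 4 \cdot 149 \left(-210\right)^{2} = -10070 - 4 \cdot 149 \cdot 44100 = -10070 - 26283600 = -26293670$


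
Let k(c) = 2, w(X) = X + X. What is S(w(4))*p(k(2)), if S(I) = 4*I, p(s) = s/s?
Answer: 32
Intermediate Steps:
w(X) = 2*X
p(s) = 1
S(w(4))*p(k(2)) = (4*(2*4))*1 = (4*8)*1 = 32*1 = 32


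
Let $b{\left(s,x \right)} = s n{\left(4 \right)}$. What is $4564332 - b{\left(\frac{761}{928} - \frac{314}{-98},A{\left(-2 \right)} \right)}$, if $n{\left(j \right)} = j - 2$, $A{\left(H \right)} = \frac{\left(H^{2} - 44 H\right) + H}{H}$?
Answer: $\frac{103774469367}{22736} \approx 4.5643 \cdot 10^{6}$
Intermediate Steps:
$A{\left(H \right)} = \frac{H^{2} - 43 H}{H}$
$n{\left(j \right)} = -2 + j$
$b{\left(s,x \right)} = 2 s$ ($b{\left(s,x \right)} = s \left(-2 + 4\right) = s 2 = 2 s$)
$4564332 - b{\left(\frac{761}{928} - \frac{314}{-98},A{\left(-2 \right)} \right)} = 4564332 - 2 \left(\frac{761}{928} - \frac{314}{-98}\right) = 4564332 - 2 \left(761 \cdot \frac{1}{928} - - \frac{157}{49}\right) = 4564332 - 2 \left(\frac{761}{928} + \frac{157}{49}\right) = 4564332 - 2 \cdot \frac{182985}{45472} = 4564332 - \frac{182985}{22736} = \frac{103774469367}{22736}$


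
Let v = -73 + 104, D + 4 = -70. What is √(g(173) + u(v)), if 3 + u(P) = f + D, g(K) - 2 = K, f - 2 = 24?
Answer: 2*√31 ≈ 11.136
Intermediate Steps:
D = -74 (D = -4 - 70 = -74)
f = 26 (f = 2 + 24 = 26)
v = 31
g(K) = 2 + K
u(P) = -51 (u(P) = -3 + (26 - 74) = -3 - 48 = -51)
√(g(173) + u(v)) = √((2 + 173) - 51) = √(175 - 51) = √124 = 2*√31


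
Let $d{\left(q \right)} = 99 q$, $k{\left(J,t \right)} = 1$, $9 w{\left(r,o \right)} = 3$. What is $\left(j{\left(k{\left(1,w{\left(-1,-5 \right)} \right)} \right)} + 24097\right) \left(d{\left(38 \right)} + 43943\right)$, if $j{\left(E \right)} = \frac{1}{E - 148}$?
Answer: $\frac{24140488270}{21} \approx 1.1495 \cdot 10^{9}$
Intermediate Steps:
$w{\left(r,o \right)} = \frac{1}{3}$ ($w{\left(r,o \right)} = \frac{1}{9} \cdot 3 = \frac{1}{3}$)
$j{\left(E \right)} = \frac{1}{-148 + E}$
$\left(j{\left(k{\left(1,w{\left(-1,-5 \right)} \right)} \right)} + 24097\right) \left(d{\left(38 \right)} + 43943\right) = \left(\frac{1}{-148 + 1} + 24097\right) \left(99 \cdot 38 + 43943\right) = \left(\frac{1}{-147} + 24097\right) \left(3762 + 43943\right) = \left(- \frac{1}{147} + 24097\right) 47705 = \frac{3542258}{147} \cdot 47705 = \frac{24140488270}{21}$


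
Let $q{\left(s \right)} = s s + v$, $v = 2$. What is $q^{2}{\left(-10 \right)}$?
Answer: $10404$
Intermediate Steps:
$q{\left(s \right)} = 2 + s^{2}$ ($q{\left(s \right)} = s s + 2 = s^{2} + 2 = 2 + s^{2}$)
$q^{2}{\left(-10 \right)} = \left(2 + \left(-10\right)^{2}\right)^{2} = \left(2 + 100\right)^{2} = 102^{2} = 10404$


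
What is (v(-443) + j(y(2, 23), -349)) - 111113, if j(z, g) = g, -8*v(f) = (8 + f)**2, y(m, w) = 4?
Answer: -1080921/8 ≈ -1.3512e+5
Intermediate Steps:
v(f) = -(8 + f)**2/8
(v(-443) + j(y(2, 23), -349)) - 111113 = (-(8 - 443)**2/8 - 349) - 111113 = (-1/8*(-435)**2 - 349) - 111113 = (-1/8*189225 - 349) - 111113 = (-189225/8 - 349) - 111113 = -192017/8 - 111113 = -1080921/8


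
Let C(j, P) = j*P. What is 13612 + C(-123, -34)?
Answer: 17794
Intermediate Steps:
C(j, P) = P*j
13612 + C(-123, -34) = 13612 - 34*(-123) = 13612 + 4182 = 17794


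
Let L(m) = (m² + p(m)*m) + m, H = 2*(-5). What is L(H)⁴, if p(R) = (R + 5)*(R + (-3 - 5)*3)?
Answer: 6718982410000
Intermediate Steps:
p(R) = (-24 + R)*(5 + R) (p(R) = (5 + R)*(R - 8*3) = (5 + R)*(R - 24) = (5 + R)*(-24 + R) = (-24 + R)*(5 + R))
H = -10
L(m) = m + m² + m*(-120 + m² - 19*m) (L(m) = (m² + (-120 + m² - 19*m)*m) + m = (m² + m*(-120 + m² - 19*m)) + m = m + m² + m*(-120 + m² - 19*m))
L(H)⁴ = (-10*(-119 + (-10)² - 18*(-10)))⁴ = (-10*(-119 + 100 + 180))⁴ = (-10*161)⁴ = (-1610)⁴ = 6718982410000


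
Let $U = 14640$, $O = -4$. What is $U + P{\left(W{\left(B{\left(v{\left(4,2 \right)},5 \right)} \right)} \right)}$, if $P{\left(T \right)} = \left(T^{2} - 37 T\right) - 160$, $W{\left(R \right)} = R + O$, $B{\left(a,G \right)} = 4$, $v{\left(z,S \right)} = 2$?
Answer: $14480$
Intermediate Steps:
$W{\left(R \right)} = -4 + R$ ($W{\left(R \right)} = R - 4 = -4 + R$)
$P{\left(T \right)} = -160 + T^{2} - 37 T$
$U + P{\left(W{\left(B{\left(v{\left(4,2 \right)},5 \right)} \right)} \right)} = 14640 - \left(160 - \left(-4 + 4\right)^{2} + 37 \left(-4 + 4\right)\right) = 14640 - \left(160 - 0^{2}\right) = 14640 + \left(-160 + 0 + 0\right) = 14640 - 160 = 14480$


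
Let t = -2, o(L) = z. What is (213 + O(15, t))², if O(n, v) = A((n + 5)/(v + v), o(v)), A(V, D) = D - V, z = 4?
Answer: 49284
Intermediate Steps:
o(L) = 4
O(n, v) = 4 - (5 + n)/(2*v) (O(n, v) = 4 - (n + 5)/(v + v) = 4 - (5 + n)/(2*v))
(213 + O(15, t))² = (213 + (½)*(-5 - 1*15 + 8*(-2))/(-2))² = (213 + (½)*(-½)*(-5 - 15 - 16))² = (213 + (½)*(-½)*(-36))² = (213 + 9)² = 222² = 49284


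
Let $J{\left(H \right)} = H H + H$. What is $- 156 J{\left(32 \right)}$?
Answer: $-164736$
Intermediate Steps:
$J{\left(H \right)} = H + H^{2}$ ($J{\left(H \right)} = H^{2} + H = H + H^{2}$)
$- 156 J{\left(32 \right)} = - 156 \cdot 32 \left(1 + 32\right) = - 156 \cdot 32 \cdot 33 = \left(-156\right) 1056 = -164736$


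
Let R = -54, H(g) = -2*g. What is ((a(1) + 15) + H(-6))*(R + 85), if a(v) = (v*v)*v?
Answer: 868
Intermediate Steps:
a(v) = v³ (a(v) = v²*v = v³)
((a(1) + 15) + H(-6))*(R + 85) = ((1³ + 15) - 2*(-6))*(-54 + 85) = ((1 + 15) + 12)*31 = (16 + 12)*31 = 28*31 = 868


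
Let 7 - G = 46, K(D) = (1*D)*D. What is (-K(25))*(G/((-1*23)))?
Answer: -24375/23 ≈ -1059.8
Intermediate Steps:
K(D) = D² (K(D) = D*D = D²)
G = -39 (G = 7 - 1*46 = 7 - 46 = -39)
(-K(25))*(G/((-1*23))) = (-1*25²)*(-39/((-1*23))) = (-1*625)*(-39/(-23)) = -(-24375)*(-1)/23 = -625*39/23 = -24375/23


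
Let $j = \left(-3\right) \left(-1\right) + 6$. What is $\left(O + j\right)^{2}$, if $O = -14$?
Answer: $25$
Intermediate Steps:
$j = 9$ ($j = 3 + 6 = 9$)
$\left(O + j\right)^{2} = \left(-14 + 9\right)^{2} = \left(-5\right)^{2} = 25$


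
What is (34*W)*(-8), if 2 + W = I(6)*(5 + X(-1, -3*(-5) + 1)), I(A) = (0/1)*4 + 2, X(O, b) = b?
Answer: -10880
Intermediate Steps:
I(A) = 2 (I(A) = (0*1)*4 + 2 = 0*4 + 2 = 0 + 2 = 2)
W = 40 (W = -2 + 2*(5 + (-3*(-5) + 1)) = -2 + 2*(5 + (15 + 1)) = -2 + 2*(5 + 16) = -2 + 2*21 = -2 + 42 = 40)
(34*W)*(-8) = (34*40)*(-8) = 1360*(-8) = -10880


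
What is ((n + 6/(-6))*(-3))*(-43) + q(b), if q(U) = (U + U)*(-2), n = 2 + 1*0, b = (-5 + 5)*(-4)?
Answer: 129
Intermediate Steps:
b = 0 (b = 0*(-4) = 0)
n = 2 (n = 2 + 0 = 2)
q(U) = -4*U (q(U) = (2*U)*(-2) = -4*U)
((n + 6/(-6))*(-3))*(-43) + q(b) = ((2 + 6/(-6))*(-3))*(-43) - 4*0 = ((2 + 6*(-1/6))*(-3))*(-43) + 0 = ((2 - 1)*(-3))*(-43) + 0 = (1*(-3))*(-43) + 0 = -3*(-43) + 0 = 129 + 0 = 129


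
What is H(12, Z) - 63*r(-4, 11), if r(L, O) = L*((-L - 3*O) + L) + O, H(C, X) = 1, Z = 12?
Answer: -9008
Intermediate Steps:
r(L, O) = O - 3*L*O (r(L, O) = L*(-3*O) + O = -3*L*O + O = O - 3*L*O)
H(12, Z) - 63*r(-4, 11) = 1 - 693*(1 - 3*(-4)) = 1 - 693*(1 + 12) = 1 - 693*13 = 1 - 63*143 = 1 - 9009 = -9008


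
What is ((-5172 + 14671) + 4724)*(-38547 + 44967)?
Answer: 91311660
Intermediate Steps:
((-5172 + 14671) + 4724)*(-38547 + 44967) = (9499 + 4724)*6420 = 14223*6420 = 91311660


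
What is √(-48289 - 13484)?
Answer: I*√61773 ≈ 248.54*I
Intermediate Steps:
√(-48289 - 13484) = √(-61773) = I*√61773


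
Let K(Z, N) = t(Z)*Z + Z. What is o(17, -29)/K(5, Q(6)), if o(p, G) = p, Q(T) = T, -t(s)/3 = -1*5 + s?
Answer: 17/5 ≈ 3.4000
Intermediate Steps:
t(s) = 15 - 3*s (t(s) = -3*(-1*5 + s) = -3*(-5 + s) = 15 - 3*s)
K(Z, N) = Z + Z*(15 - 3*Z) (K(Z, N) = (15 - 3*Z)*Z + Z = Z*(15 - 3*Z) + Z = Z + Z*(15 - 3*Z))
o(17, -29)/K(5, Q(6)) = 17/((5*(16 - 3*5))) = 17/((5*(16 - 15))) = 17/((5*1)) = 17/5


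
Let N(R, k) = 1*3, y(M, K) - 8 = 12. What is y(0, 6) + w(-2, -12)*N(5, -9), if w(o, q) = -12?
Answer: -16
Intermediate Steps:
y(M, K) = 20 (y(M, K) = 8 + 12 = 20)
N(R, k) = 3
y(0, 6) + w(-2, -12)*N(5, -9) = 20 - 12*3 = 20 - 36 = -16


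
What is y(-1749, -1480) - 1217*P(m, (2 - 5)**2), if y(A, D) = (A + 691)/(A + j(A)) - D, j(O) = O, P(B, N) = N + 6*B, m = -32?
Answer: 392110588/1749 ≈ 2.2419e+5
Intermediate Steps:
y(A, D) = -D + (691 + A)/(2*A) (y(A, D) = (A + 691)/(A + A) - D = (691 + A)/((2*A)) - D = (691 + A)*(1/(2*A)) - D = (691 + A)/(2*A) - D = -D + (691 + A)/(2*A))
y(-1749, -1480) - 1217*P(m, (2 - 5)**2) = (1/2 - 1*(-1480) + (691/2)/(-1749)) - 1217*((2 - 5)**2 + 6*(-32)) = (1/2 + 1480 + (691/2)*(-1/1749)) - 1217*((-3)**2 - 192) = (1/2 + 1480 - 691/3498) - 1217*(9 - 192) = 2589049/1749 - 1217*(-183) = 2589049/1749 + 222711 = 392110588/1749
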